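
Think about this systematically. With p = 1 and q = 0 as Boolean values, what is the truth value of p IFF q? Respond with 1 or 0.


p = 1, q = 0
Operation: p IFF q
Evaluate: 1 IFF 0 = 0

0


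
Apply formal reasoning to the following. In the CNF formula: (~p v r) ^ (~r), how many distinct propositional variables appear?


Identify each variable that appears in the formula.
Variables found: p, r
Count = 2

2


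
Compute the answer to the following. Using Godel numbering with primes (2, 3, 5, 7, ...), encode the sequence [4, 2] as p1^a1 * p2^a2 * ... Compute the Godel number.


Encode each element as an exponent of the corresponding prime:
  2^4 = 16
  3^2 = 9
Product = 16 * 9 = 144

144


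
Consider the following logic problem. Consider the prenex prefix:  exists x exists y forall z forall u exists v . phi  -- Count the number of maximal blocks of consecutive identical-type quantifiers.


Quantifier-type sequence: E E A A E  (A=forall, E=exists)
Group into maximal same-type runs:
  Ex2 | Ax2 | Ex1
Number of blocks = 3

3


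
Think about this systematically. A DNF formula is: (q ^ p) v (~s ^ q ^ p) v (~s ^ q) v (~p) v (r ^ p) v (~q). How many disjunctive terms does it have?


A DNF formula is a disjunction of terms (conjunctions).
Terms are separated by v.
Counting the disjuncts: 6 terms.

6


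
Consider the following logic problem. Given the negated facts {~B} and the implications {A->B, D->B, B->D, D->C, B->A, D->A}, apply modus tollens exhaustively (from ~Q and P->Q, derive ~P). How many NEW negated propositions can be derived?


Initial negated facts: {~B}
Apply modus tollens to closure:
  ~B and A->B  =>  ~A
  ~B and D->B  =>  ~D
Final negated: {~A, ~B, ~D}
New negations: {~A, ~D}
Count = 2

2


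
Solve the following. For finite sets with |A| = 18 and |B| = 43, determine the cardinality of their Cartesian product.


The Cartesian product A x B contains all ordered pairs (a, b).
|A x B| = |A| * |B| = 18 * 43 = 774

774


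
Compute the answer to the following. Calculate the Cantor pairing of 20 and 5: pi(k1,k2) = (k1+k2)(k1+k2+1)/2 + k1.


k1 + k2 = 25
(k1+k2)(k1+k2+1)/2 = 25 * 26 / 2 = 325
pi = 325 + 20 = 345

345


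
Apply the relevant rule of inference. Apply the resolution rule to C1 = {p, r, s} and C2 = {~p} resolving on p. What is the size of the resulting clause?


Remove p from C1 and ~p from C2.
C1 remainder: {r, s}
C2 remainder: {}
Union (resolvent): {r, s}
Resolvent has 2 literal(s).

2


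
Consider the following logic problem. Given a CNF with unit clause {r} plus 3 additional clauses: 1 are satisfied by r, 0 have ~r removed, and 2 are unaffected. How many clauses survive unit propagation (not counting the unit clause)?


Satisfied (removed): 1
Shortened (remain): 0
Unchanged (remain): 2
Remaining = 0 + 2 = 2

2


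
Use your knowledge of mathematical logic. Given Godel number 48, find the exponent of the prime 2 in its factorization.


Factorize 48 by dividing by 2 repeatedly.
Division steps: 2 divides 48 exactly 4 time(s).
Exponent of 2 = 4

4


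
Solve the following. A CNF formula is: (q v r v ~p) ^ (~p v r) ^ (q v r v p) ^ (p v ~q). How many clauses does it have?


A CNF formula is a conjunction of clauses.
Clauses are separated by ^.
Counting the conjuncts: 4 clauses.

4


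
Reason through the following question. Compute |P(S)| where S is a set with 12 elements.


The power set of a set with n elements has 2^n elements.
|P(S)| = 2^12 = 4096

4096


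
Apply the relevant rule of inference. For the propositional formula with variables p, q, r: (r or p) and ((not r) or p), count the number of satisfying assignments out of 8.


Evaluate all 8 assignments for p, q, r:
p=0, q=0, r=0: 0
p=0, q=0, r=1: 0
p=0, q=1, r=0: 0
p=0, q=1, r=1: 0
p=1, q=0, r=0: 1
p=1, q=0, r=1: 1
p=1, q=1, r=0: 1
p=1, q=1, r=1: 1
Satisfying count = 4

4


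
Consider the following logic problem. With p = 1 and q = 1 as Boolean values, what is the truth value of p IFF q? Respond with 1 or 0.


p = 1, q = 1
Operation: p IFF q
Evaluate: 1 IFF 1 = 1

1


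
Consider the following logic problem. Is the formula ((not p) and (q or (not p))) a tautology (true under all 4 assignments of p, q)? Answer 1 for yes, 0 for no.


Check all 4 assignments:
p=0, q=0: 1
p=0, q=1: 1
p=1, q=0: 0
p=1, q=1: 0
Satisfying count = 2/4.
Tautology iff count = 4: no.

0


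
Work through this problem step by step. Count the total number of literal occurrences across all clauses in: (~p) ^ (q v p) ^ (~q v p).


Counting literals in each clause:
Clause 1: 1 literal(s)
Clause 2: 2 literal(s)
Clause 3: 2 literal(s)
Total = 5

5


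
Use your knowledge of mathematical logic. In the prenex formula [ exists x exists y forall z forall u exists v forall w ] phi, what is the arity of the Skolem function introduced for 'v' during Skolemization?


Quantifier prefix: exists x exists y forall z forall u exists v forall w
'v' is existentially quantified at position 5.
Universal variables preceding it: z, u
Skolem function arity = 2

2


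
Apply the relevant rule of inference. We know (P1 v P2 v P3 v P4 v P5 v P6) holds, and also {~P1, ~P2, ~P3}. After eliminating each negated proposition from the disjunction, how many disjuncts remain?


Original disjuncts (6): P1, P2, P3, P4, P5, P6
Negated (eliminate): ~P1, ~P2, ~P3
Remaining disjuncts: P4, P5, P6
Count = 6 - 3 = 3

3


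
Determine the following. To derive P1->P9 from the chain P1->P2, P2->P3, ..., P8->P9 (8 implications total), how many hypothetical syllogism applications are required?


With 8 implications in a chain connecting 9 propositions:
P1->P2, P2->P3, ..., P8->P9
Steps needed = (number of implications) - 1 = 8 - 1 = 7

7


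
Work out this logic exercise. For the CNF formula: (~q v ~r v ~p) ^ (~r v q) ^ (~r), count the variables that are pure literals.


Check each variable for pure literal status:
p: pure negative
q: mixed (not pure)
r: pure negative
Pure literal count = 2

2


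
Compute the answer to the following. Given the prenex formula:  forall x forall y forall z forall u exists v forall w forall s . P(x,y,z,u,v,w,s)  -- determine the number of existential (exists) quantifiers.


Quantifier prefix: forall x forall y forall z forall u exists v forall w forall s
Mark each quantifier type:
  U U U U E U U
Universal count = 6, Existential count = 1
Asked for existential (exists) quantifiers: 1

1


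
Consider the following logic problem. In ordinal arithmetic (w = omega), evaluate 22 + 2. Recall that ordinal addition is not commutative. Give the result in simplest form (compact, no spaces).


Compute 22 + 2.
Ordinal + is associative but NOT commutative; for finite n>0, n + w = w but w + n stays w+n.
Both operands finite; ordinal + agrees with natural +: 22 + 2 = 24.
Result = 24

24


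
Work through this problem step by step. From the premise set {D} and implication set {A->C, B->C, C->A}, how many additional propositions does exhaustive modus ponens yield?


Initial facts: {D}
Apply modus ponens to closure:
  (no implication fires)
Final known: {D}
New propositions: {(none)}
Count = 0

0


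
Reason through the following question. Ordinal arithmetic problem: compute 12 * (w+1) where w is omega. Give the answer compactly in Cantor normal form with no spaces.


Compute 12 * (w+1).
Ordinal * is associative and left-distributive over +, but NOT commutative; for finite n>1, n*w = w but w*n stays w*n.
By left-distributivity: 12 * (w+1) = 12*w + 12*1 = w + 12 = w+12.
Result = w+12

w+12


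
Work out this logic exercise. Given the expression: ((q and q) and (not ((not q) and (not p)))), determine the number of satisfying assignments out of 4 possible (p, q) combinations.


Check all 4 assignments:
p=0, q=0: 0
p=0, q=1: 1
p=1, q=0: 0
p=1, q=1: 1
Count of True = 2

2


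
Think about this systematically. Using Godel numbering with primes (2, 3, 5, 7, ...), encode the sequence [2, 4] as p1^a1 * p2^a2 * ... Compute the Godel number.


Encode each element as an exponent of the corresponding prime:
  2^2 = 4
  3^4 = 81
Product = 4 * 81 = 324

324


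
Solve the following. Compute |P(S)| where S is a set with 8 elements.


The power set of a set with n elements has 2^n elements.
|P(S)| = 2^8 = 256

256


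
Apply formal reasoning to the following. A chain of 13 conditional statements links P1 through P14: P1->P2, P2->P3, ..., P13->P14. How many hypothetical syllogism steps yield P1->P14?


With 13 implications in a chain connecting 14 propositions:
P1->P2, P2->P3, ..., P13->P14
Steps needed = (number of implications) - 1 = 13 - 1 = 12

12


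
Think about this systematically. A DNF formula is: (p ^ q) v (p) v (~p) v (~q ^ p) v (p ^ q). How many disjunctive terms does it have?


A DNF formula is a disjunction of terms (conjunctions).
Terms are separated by v.
Counting the disjuncts: 5 terms.

5


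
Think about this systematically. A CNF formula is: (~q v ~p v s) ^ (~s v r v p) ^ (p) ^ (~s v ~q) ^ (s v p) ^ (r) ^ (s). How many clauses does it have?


A CNF formula is a conjunction of clauses.
Clauses are separated by ^.
Counting the conjuncts: 7 clauses.

7


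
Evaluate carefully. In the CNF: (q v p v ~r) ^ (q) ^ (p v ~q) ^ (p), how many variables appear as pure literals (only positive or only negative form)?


Check each variable for pure literal status:
p: pure positive
q: mixed (not pure)
r: pure negative
Pure literal count = 2

2


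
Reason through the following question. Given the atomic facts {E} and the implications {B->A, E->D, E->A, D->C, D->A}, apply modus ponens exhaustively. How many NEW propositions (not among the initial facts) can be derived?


Initial facts: {E}
Apply modus ponens to closure:
  E and E->D  =>  D
  E and E->A  =>  A
  D and D->C  =>  C
Final known: {A, C, D, E}
New propositions: {A, C, D}
Count = 3

3


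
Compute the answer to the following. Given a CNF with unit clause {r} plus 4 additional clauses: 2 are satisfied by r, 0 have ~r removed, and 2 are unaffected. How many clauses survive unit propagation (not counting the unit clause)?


Satisfied (removed): 2
Shortened (remain): 0
Unchanged (remain): 2
Remaining = 0 + 2 = 2

2


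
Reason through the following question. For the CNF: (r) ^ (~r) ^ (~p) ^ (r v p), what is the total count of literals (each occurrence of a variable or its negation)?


Counting literals in each clause:
Clause 1: 1 literal(s)
Clause 2: 1 literal(s)
Clause 3: 1 literal(s)
Clause 4: 2 literal(s)
Total = 5

5


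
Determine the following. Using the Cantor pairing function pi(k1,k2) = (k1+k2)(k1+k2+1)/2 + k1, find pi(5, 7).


k1 + k2 = 12
(k1+k2)(k1+k2+1)/2 = 12 * 13 / 2 = 78
pi = 78 + 5 = 83

83


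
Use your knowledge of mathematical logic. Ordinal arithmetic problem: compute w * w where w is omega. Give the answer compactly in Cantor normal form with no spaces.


Compute w * w.
Ordinal * is associative and left-distributive over +, but NOT commutative; for finite n>1, n*w = w but w*n stays w*n.
w * w = w^2 by definition.
Result = w^2

w^2


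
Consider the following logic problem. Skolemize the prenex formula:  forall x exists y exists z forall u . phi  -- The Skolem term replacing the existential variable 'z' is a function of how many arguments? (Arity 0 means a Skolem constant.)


Quantifier prefix: forall x exists y exists z forall u
'z' is existentially quantified at position 3.
Universal variables preceding it: x
Skolem function arity = 1

1


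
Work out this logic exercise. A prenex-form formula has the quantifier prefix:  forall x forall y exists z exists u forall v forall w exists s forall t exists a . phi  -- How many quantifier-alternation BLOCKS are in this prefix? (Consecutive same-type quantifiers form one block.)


Quantifier-type sequence: A A E E A A E A E  (A=forall, E=exists)
Group into maximal same-type runs:
  Ax2 | Ex2 | Ax2 | Ex1 | Ax1 | Ex1
Number of blocks = 6

6


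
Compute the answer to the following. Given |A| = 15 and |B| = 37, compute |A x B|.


The Cartesian product A x B contains all ordered pairs (a, b).
|A x B| = |A| * |B| = 15 * 37 = 555

555


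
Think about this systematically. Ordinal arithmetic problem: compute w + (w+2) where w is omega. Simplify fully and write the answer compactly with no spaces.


Compute w + (w+2).
Ordinal + is associative but NOT commutative; for finite n>0, n + w = w but w + n stays w+n.
w + (w+2) = (w+w) + 2 = w*2+2.
Result = w*2+2

w*2+2


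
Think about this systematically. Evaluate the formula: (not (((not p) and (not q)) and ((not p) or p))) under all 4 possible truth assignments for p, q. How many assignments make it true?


Check all 4 assignments:
p=0, q=0: 0
p=0, q=1: 1
p=1, q=0: 1
p=1, q=1: 1
Count of True = 3

3


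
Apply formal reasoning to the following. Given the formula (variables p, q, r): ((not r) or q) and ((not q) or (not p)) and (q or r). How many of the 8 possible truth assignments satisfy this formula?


Evaluate all 8 assignments for p, q, r:
p=0, q=0, r=0: 0
p=0, q=0, r=1: 0
p=0, q=1, r=0: 1
p=0, q=1, r=1: 1
p=1, q=0, r=0: 0
p=1, q=0, r=1: 0
p=1, q=1, r=0: 0
p=1, q=1, r=1: 0
Satisfying count = 2

2


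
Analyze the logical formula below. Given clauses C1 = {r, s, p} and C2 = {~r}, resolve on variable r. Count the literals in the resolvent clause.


Remove r from C1 and ~r from C2.
C1 remainder: {s, p}
C2 remainder: {}
Union (resolvent): {p, s}
Resolvent has 2 literal(s).

2


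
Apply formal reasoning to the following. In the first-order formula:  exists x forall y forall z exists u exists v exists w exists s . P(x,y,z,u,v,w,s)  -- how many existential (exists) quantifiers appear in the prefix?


Quantifier prefix: exists x forall y forall z exists u exists v exists w exists s
Mark each quantifier type:
  E U U E E E E
Universal count = 2, Existential count = 5
Asked for existential (exists) quantifiers: 5

5


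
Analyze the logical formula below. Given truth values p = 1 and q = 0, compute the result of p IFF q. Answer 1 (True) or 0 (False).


p = 1, q = 0
Operation: p IFF q
Evaluate: 1 IFF 0 = 0

0


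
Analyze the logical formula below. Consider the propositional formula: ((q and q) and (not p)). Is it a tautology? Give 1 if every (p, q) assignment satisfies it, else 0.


Check all 4 assignments:
p=0, q=0: 0
p=0, q=1: 1
p=1, q=0: 0
p=1, q=1: 0
Satisfying count = 1/4.
Tautology iff count = 4: no.

0


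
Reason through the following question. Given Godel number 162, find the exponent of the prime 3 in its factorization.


Factorize 162 by dividing by 3 repeatedly.
Division steps: 3 divides 162 exactly 4 time(s).
Exponent of 3 = 4

4


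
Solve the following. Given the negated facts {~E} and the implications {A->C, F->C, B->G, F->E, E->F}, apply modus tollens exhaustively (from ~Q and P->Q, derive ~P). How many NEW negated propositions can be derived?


Initial negated facts: {~E}
Apply modus tollens to closure:
  ~E and F->E  =>  ~F
Final negated: {~E, ~F}
New negations: {~F}
Count = 1

1


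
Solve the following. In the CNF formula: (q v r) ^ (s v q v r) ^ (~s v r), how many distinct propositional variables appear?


Identify each variable that appears in the formula.
Variables found: q, r, s
Count = 3

3


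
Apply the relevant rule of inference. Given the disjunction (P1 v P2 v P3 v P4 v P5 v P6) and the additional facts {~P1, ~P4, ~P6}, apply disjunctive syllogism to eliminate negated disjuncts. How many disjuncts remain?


Original disjuncts (6): P1, P2, P3, P4, P5, P6
Negated (eliminate): ~P1, ~P4, ~P6
Remaining disjuncts: P2, P3, P5
Count = 6 - 3 = 3

3


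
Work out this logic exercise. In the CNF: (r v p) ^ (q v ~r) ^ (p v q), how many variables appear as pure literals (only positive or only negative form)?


Check each variable for pure literal status:
p: pure positive
q: pure positive
r: mixed (not pure)
Pure literal count = 2

2


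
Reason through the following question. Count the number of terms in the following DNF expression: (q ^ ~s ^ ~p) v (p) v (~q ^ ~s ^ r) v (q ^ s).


A DNF formula is a disjunction of terms (conjunctions).
Terms are separated by v.
Counting the disjuncts: 4 terms.

4


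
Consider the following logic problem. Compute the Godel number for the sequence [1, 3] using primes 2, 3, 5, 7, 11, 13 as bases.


Encode each element as an exponent of the corresponding prime:
  2^1 = 2
  3^3 = 27
Product = 2 * 27 = 54

54


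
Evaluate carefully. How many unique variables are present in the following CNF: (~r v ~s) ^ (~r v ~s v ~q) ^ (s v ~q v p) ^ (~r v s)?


Identify each variable that appears in the formula.
Variables found: p, q, r, s
Count = 4

4


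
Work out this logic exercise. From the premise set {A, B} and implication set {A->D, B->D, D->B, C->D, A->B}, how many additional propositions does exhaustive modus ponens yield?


Initial facts: {A, B}
Apply modus ponens to closure:
  A and A->D  =>  D
Final known: {A, B, D}
New propositions: {D}
Count = 1

1


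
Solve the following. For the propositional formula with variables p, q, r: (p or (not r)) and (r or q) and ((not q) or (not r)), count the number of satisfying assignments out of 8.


Evaluate all 8 assignments for p, q, r:
p=0, q=0, r=0: 0
p=0, q=0, r=1: 0
p=0, q=1, r=0: 1
p=0, q=1, r=1: 0
p=1, q=0, r=0: 0
p=1, q=0, r=1: 1
p=1, q=1, r=0: 1
p=1, q=1, r=1: 0
Satisfying count = 3

3


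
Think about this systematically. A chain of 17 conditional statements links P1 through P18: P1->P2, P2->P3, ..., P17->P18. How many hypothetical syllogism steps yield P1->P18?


With 17 implications in a chain connecting 18 propositions:
P1->P2, P2->P3, ..., P17->P18
Steps needed = (number of implications) - 1 = 17 - 1 = 16

16


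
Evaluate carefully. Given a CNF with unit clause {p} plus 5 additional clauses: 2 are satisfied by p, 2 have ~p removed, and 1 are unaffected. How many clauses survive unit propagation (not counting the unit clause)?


Satisfied (removed): 2
Shortened (remain): 2
Unchanged (remain): 1
Remaining = 2 + 1 = 3

3


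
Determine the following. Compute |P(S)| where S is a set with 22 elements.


The power set of a set with n elements has 2^n elements.
|P(S)| = 2^22 = 4194304

4194304


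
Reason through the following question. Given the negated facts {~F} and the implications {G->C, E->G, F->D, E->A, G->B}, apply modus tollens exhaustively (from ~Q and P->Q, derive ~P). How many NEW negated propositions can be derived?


Initial negated facts: {~F}
Apply modus tollens to closure:
  (no implication fires)
Final negated: {~F}
New negations: {(none)}
Count = 0

0


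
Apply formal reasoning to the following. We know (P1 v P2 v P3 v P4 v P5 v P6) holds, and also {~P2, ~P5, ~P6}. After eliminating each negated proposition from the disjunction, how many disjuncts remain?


Original disjuncts (6): P1, P2, P3, P4, P5, P6
Negated (eliminate): ~P2, ~P5, ~P6
Remaining disjuncts: P1, P3, P4
Count = 6 - 3 = 3

3


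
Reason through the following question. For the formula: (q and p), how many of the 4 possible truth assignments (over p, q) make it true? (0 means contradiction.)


Check all 4 assignments:
p=0, q=0: 0
p=0, q=1: 0
p=1, q=0: 0
p=1, q=1: 1
Count of True = 1

1


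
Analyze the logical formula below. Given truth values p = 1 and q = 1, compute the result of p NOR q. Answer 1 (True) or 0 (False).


p = 1, q = 1
Operation: p NOR q
Evaluate: 1 NOR 1 = 0

0


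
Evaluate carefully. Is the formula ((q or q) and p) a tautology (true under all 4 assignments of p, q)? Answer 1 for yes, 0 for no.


Check all 4 assignments:
p=0, q=0: 0
p=0, q=1: 0
p=1, q=0: 0
p=1, q=1: 1
Satisfying count = 1/4.
Tautology iff count = 4: no.

0


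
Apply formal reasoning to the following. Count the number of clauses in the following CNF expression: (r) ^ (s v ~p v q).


A CNF formula is a conjunction of clauses.
Clauses are separated by ^.
Counting the conjuncts: 2 clauses.

2


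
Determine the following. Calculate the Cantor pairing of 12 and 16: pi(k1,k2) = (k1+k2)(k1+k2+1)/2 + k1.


k1 + k2 = 28
(k1+k2)(k1+k2+1)/2 = 28 * 29 / 2 = 406
pi = 406 + 12 = 418

418


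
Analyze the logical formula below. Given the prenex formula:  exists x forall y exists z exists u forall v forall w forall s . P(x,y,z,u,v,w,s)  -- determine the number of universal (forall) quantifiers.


Quantifier prefix: exists x forall y exists z exists u forall v forall w forall s
Mark each quantifier type:
  E U E E U U U
Universal count = 4, Existential count = 3
Asked for universal (forall) quantifiers: 4

4


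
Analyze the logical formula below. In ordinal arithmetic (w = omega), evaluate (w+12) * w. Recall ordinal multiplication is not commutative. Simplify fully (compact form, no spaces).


Compute (w+12) * w.
Ordinal * is associative and left-distributive over +, but NOT commutative; for finite n>1, n*w = w but w*n stays w*n.
(w+12) * w = sup{(w+12)*k : k<w} = sup{w*k+12} = w^2 (the +12 tail is absorbed in the limit).
Result = w^2

w^2


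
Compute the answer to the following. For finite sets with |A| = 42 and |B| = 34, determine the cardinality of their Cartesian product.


The Cartesian product A x B contains all ordered pairs (a, b).
|A x B| = |A| * |B| = 42 * 34 = 1428

1428


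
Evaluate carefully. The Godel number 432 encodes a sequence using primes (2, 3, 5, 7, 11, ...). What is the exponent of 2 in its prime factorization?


Factorize 432 by dividing by 2 repeatedly.
Division steps: 2 divides 432 exactly 4 time(s).
Exponent of 2 = 4

4


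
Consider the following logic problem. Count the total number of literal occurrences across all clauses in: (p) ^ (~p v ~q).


Counting literals in each clause:
Clause 1: 1 literal(s)
Clause 2: 2 literal(s)
Total = 3

3


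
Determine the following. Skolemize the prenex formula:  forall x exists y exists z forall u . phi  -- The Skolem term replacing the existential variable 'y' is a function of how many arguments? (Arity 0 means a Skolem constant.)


Quantifier prefix: forall x exists y exists z forall u
'y' is existentially quantified at position 2.
Universal variables preceding it: x
Skolem function arity = 1

1


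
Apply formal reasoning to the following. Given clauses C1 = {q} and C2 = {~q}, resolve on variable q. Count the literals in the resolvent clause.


Remove q from C1 and ~q from C2.
C1 remainder: {}
C2 remainder: {}
Union (resolvent): {} (empty clause)
Resolvent has 0 literal(s).

0


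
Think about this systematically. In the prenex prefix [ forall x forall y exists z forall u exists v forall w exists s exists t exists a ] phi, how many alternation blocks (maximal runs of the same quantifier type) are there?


Quantifier-type sequence: A A E A E A E E E  (A=forall, E=exists)
Group into maximal same-type runs:
  Ax2 | Ex1 | Ax1 | Ex1 | Ax1 | Ex3
Number of blocks = 6

6


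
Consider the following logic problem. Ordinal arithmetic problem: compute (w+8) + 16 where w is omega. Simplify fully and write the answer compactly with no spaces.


Compute (w+8) + 16.
Ordinal + is associative but NOT commutative; for finite n>0, n + w = w but w + n stays w+n.
By associativity: (w+8) + 16 = w + (8+16) = w+24.
Result = w+24

w+24


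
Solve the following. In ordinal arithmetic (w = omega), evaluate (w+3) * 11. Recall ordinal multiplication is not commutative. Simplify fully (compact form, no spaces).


Compute (w+3) * 11.
Ordinal * is associative and left-distributive over +, but NOT commutative; for finite n>1, n*w = w but w*n stays w*n.
(w+3) * 11 = (w+3) repeated 11 times. Each intermediate +3 is absorbed by the following w; only the last survives: w*11+3.
Result = w*11+3

w*11+3


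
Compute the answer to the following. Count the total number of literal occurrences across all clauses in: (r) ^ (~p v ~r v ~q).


Counting literals in each clause:
Clause 1: 1 literal(s)
Clause 2: 3 literal(s)
Total = 4

4


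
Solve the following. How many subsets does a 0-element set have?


The power set of a set with n elements has 2^n elements.
|P(S)| = 2^0 = 1

1


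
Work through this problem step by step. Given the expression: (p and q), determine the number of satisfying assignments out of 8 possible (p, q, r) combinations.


Check all 8 assignments:
p=0, q=0, r=0: 0
p=0, q=0, r=1: 0
p=0, q=1, r=0: 0
p=0, q=1, r=1: 0
p=1, q=0, r=0: 0
p=1, q=0, r=1: 0
p=1, q=1, r=0: 1
p=1, q=1, r=1: 1
Count of True = 2

2


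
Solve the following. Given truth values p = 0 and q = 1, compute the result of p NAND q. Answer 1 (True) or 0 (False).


p = 0, q = 1
Operation: p NAND q
Evaluate: 0 NAND 1 = 1

1


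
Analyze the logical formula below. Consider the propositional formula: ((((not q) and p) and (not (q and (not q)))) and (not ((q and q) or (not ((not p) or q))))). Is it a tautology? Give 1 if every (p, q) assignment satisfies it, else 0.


Check all 4 assignments:
p=0, q=0: 0
p=0, q=1: 0
p=1, q=0: 0
p=1, q=1: 0
Satisfying count = 0/4.
Tautology iff count = 4: no.

0


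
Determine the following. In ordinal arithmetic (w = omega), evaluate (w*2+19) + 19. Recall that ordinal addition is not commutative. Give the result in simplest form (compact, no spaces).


Compute (w*2+19) + 19.
Ordinal + is associative but NOT commutative; for finite n>0, n + w = w but w + n stays w+n.
By associativity: (w*2+19) + 19 = w*2 + (19+19) = w*2+38.
Result = w*2+38

w*2+38


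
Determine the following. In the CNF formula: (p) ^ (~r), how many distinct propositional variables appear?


Identify each variable that appears in the formula.
Variables found: p, r
Count = 2

2


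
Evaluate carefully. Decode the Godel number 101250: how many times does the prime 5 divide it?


Factorize 101250 by dividing by 5 repeatedly.
Division steps: 5 divides 101250 exactly 4 time(s).
Exponent of 5 = 4

4


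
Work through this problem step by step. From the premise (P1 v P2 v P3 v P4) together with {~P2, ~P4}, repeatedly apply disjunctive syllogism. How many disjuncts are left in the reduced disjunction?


Original disjuncts (4): P1, P2, P3, P4
Negated (eliminate): ~P2, ~P4
Remaining disjuncts: P1, P3
Count = 4 - 2 = 2

2


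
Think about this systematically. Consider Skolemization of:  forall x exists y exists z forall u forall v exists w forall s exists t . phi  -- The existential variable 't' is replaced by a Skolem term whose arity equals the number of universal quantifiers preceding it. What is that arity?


Quantifier prefix: forall x exists y exists z forall u forall v exists w forall s exists t
't' is existentially quantified at position 8.
Universal variables preceding it: x, u, v, s
Skolem function arity = 4

4


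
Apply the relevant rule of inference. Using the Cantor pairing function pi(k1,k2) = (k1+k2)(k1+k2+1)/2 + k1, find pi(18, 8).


k1 + k2 = 26
(k1+k2)(k1+k2+1)/2 = 26 * 27 / 2 = 351
pi = 351 + 18 = 369

369


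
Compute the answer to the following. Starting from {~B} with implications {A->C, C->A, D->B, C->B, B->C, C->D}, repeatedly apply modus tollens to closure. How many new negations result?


Initial negated facts: {~B}
Apply modus tollens to closure:
  ~B and D->B  =>  ~D
  ~B and C->B  =>  ~C
  ~C and A->C  =>  ~A
Final negated: {~A, ~B, ~C, ~D}
New negations: {~A, ~C, ~D}
Count = 3

3


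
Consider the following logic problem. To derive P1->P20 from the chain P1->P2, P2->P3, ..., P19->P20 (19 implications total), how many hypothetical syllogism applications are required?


With 19 implications in a chain connecting 20 propositions:
P1->P2, P2->P3, ..., P19->P20
Steps needed = (number of implications) - 1 = 19 - 1 = 18

18


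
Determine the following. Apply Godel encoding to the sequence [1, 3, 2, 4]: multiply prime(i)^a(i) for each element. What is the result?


Encode each element as an exponent of the corresponding prime:
  2^1 = 2
  3^3 = 27
  5^2 = 25
  7^4 = 2401
Product = 2 * 27 * 25 * 2401 = 3241350

3241350


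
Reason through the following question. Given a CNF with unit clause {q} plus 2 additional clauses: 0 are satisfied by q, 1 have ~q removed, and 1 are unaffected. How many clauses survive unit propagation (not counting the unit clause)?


Satisfied (removed): 0
Shortened (remain): 1
Unchanged (remain): 1
Remaining = 1 + 1 = 2

2


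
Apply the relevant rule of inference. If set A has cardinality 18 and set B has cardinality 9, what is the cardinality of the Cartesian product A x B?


The Cartesian product A x B contains all ordered pairs (a, b).
|A x B| = |A| * |B| = 18 * 9 = 162

162


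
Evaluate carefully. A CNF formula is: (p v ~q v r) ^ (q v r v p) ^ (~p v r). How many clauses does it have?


A CNF formula is a conjunction of clauses.
Clauses are separated by ^.
Counting the conjuncts: 3 clauses.

3


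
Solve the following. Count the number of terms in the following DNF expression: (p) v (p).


A DNF formula is a disjunction of terms (conjunctions).
Terms are separated by v.
Counting the disjuncts: 2 terms.

2


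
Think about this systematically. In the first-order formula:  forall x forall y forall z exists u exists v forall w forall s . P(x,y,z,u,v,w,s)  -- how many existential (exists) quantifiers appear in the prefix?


Quantifier prefix: forall x forall y forall z exists u exists v forall w forall s
Mark each quantifier type:
  U U U E E U U
Universal count = 5, Existential count = 2
Asked for existential (exists) quantifiers: 2

2


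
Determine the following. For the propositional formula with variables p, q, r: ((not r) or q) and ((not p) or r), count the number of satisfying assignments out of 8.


Evaluate all 8 assignments for p, q, r:
p=0, q=0, r=0: 1
p=0, q=0, r=1: 0
p=0, q=1, r=0: 1
p=0, q=1, r=1: 1
p=1, q=0, r=0: 0
p=1, q=0, r=1: 0
p=1, q=1, r=0: 0
p=1, q=1, r=1: 1
Satisfying count = 4

4


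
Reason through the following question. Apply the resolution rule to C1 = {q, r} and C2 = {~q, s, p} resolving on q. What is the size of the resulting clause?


Remove q from C1 and ~q from C2.
C1 remainder: {r}
C2 remainder: {s, p}
Union (resolvent): {p, r, s}
Resolvent has 3 literal(s).

3


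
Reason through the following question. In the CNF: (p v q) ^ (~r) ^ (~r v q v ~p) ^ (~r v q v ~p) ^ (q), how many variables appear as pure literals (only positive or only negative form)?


Check each variable for pure literal status:
p: mixed (not pure)
q: pure positive
r: pure negative
Pure literal count = 2

2


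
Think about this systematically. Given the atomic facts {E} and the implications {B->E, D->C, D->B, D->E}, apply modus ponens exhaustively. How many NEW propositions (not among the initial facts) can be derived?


Initial facts: {E}
Apply modus ponens to closure:
  (no implication fires)
Final known: {E}
New propositions: {(none)}
Count = 0

0


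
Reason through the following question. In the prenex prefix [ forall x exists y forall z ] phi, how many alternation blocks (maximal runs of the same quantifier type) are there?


Quantifier-type sequence: A E A  (A=forall, E=exists)
Group into maximal same-type runs:
  Ax1 | Ex1 | Ax1
Number of blocks = 3

3


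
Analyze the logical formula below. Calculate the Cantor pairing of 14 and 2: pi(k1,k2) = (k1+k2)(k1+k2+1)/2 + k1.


k1 + k2 = 16
(k1+k2)(k1+k2+1)/2 = 16 * 17 / 2 = 136
pi = 136 + 14 = 150

150


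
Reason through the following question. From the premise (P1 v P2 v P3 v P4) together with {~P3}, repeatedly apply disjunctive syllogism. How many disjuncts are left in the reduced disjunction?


Original disjuncts (4): P1, P2, P3, P4
Negated (eliminate): ~P3
Remaining disjuncts: P1, P2, P4
Count = 4 - 1 = 3

3


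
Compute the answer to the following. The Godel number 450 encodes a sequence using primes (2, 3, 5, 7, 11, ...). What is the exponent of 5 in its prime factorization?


Factorize 450 by dividing by 5 repeatedly.
Division steps: 5 divides 450 exactly 2 time(s).
Exponent of 5 = 2

2


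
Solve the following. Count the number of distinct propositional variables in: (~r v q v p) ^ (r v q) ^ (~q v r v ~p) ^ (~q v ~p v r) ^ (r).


Identify each variable that appears in the formula.
Variables found: p, q, r
Count = 3

3


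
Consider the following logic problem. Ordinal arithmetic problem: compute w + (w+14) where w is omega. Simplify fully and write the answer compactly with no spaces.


Compute w + (w+14).
Ordinal + is associative but NOT commutative; for finite n>0, n + w = w but w + n stays w+n.
w + (w+14) = (w+w) + 14 = w*2+14.
Result = w*2+14

w*2+14


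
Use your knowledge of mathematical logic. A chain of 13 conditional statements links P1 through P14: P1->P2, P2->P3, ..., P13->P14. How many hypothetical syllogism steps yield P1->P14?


With 13 implications in a chain connecting 14 propositions:
P1->P2, P2->P3, ..., P13->P14
Steps needed = (number of implications) - 1 = 13 - 1 = 12

12


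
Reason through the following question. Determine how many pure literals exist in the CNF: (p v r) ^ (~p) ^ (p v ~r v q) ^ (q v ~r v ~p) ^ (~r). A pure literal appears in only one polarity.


Check each variable for pure literal status:
p: mixed (not pure)
q: pure positive
r: mixed (not pure)
Pure literal count = 1

1


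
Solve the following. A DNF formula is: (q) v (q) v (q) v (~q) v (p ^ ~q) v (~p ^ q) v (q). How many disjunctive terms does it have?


A DNF formula is a disjunction of terms (conjunctions).
Terms are separated by v.
Counting the disjuncts: 7 terms.

7


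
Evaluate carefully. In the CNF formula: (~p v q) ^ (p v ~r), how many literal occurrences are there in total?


Counting literals in each clause:
Clause 1: 2 literal(s)
Clause 2: 2 literal(s)
Total = 4

4


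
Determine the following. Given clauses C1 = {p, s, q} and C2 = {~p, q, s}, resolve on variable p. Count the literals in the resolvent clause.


Remove p from C1 and ~p from C2.
C1 remainder: {s, q}
C2 remainder: {q, s}
Union (resolvent): {q, s}
Resolvent has 2 literal(s).

2


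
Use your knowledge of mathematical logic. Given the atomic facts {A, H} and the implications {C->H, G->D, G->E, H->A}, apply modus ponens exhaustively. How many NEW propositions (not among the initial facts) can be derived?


Initial facts: {A, H}
Apply modus ponens to closure:
  (no implication fires)
Final known: {A, H}
New propositions: {(none)}
Count = 0

0


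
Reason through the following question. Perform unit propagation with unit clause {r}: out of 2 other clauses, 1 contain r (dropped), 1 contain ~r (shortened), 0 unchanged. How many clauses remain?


Satisfied (removed): 1
Shortened (remain): 1
Unchanged (remain): 0
Remaining = 1 + 0 = 1

1


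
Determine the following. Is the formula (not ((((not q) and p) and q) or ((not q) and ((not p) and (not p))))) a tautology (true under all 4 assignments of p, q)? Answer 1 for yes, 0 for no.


Check all 4 assignments:
p=0, q=0: 0
p=0, q=1: 1
p=1, q=0: 1
p=1, q=1: 1
Satisfying count = 3/4.
Tautology iff count = 4: no.

0


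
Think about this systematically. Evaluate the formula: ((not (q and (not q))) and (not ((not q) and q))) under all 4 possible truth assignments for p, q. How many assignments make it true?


Check all 4 assignments:
p=0, q=0: 1
p=0, q=1: 1
p=1, q=0: 1
p=1, q=1: 1
Count of True = 4

4


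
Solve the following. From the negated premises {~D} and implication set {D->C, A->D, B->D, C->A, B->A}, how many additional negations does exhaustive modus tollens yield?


Initial negated facts: {~D}
Apply modus tollens to closure:
  ~D and A->D  =>  ~A
  ~D and B->D  =>  ~B
  ~A and C->A  =>  ~C
Final negated: {~A, ~B, ~C, ~D}
New negations: {~A, ~B, ~C}
Count = 3

3


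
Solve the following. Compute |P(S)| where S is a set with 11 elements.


The power set of a set with n elements has 2^n elements.
|P(S)| = 2^11 = 2048

2048


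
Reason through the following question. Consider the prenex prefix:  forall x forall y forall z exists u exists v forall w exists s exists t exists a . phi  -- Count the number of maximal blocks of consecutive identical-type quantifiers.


Quantifier-type sequence: A A A E E A E E E  (A=forall, E=exists)
Group into maximal same-type runs:
  Ax3 | Ex2 | Ax1 | Ex3
Number of blocks = 4

4


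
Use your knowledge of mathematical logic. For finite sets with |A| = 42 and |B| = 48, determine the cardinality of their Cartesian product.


The Cartesian product A x B contains all ordered pairs (a, b).
|A x B| = |A| * |B| = 42 * 48 = 2016

2016


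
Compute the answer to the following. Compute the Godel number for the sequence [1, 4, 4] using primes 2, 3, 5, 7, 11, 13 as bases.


Encode each element as an exponent of the corresponding prime:
  2^1 = 2
  3^4 = 81
  5^4 = 625
Product = 2 * 81 * 625 = 101250

101250


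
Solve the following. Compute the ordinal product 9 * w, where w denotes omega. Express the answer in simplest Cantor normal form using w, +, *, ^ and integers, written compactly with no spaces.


Compute 9 * w.
Ordinal * is associative and left-distributive over +, but NOT commutative; for finite n>1, n*w = w but w*n stays w*n.
For finite n>0, n * w = sup{n*k : k<w} = w. So 9 * w = w.
Result = w

w


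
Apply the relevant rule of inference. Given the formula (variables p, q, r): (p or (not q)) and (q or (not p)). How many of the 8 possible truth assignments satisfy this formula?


Evaluate all 8 assignments for p, q, r:
p=0, q=0, r=0: 1
p=0, q=0, r=1: 1
p=0, q=1, r=0: 0
p=0, q=1, r=1: 0
p=1, q=0, r=0: 0
p=1, q=0, r=1: 0
p=1, q=1, r=0: 1
p=1, q=1, r=1: 1
Satisfying count = 4

4


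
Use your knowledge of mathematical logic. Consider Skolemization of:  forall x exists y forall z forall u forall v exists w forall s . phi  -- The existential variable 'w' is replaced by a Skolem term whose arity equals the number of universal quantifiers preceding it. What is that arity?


Quantifier prefix: forall x exists y forall z forall u forall v exists w forall s
'w' is existentially quantified at position 6.
Universal variables preceding it: x, z, u, v
Skolem function arity = 4

4


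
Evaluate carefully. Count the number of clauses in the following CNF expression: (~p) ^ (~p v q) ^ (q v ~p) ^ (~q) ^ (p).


A CNF formula is a conjunction of clauses.
Clauses are separated by ^.
Counting the conjuncts: 5 clauses.

5


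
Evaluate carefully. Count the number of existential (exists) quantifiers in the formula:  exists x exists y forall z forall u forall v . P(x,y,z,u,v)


Quantifier prefix: exists x exists y forall z forall u forall v
Mark each quantifier type:
  E E U U U
Universal count = 3, Existential count = 2
Asked for existential (exists) quantifiers: 2

2


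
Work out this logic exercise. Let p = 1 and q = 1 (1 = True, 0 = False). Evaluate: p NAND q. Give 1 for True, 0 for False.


p = 1, q = 1
Operation: p NAND q
Evaluate: 1 NAND 1 = 0

0


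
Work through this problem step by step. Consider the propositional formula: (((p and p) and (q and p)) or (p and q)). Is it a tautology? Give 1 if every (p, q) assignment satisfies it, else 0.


Check all 4 assignments:
p=0, q=0: 0
p=0, q=1: 0
p=1, q=0: 0
p=1, q=1: 1
Satisfying count = 1/4.
Tautology iff count = 4: no.

0


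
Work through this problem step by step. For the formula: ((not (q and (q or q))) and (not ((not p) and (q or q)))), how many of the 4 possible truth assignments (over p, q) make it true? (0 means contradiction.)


Check all 4 assignments:
p=0, q=0: 1
p=0, q=1: 0
p=1, q=0: 1
p=1, q=1: 0
Count of True = 2

2


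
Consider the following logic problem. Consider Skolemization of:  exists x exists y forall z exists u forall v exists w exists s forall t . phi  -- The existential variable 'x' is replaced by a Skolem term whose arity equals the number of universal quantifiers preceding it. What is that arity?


Quantifier prefix: exists x exists y forall z exists u forall v exists w exists s forall t
'x' is existentially quantified at position 1.
No universal quantifiers precede it.
Skolem function arity = 0 (a Skolem constant)

0
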